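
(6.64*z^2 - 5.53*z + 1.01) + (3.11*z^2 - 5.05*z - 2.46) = 9.75*z^2 - 10.58*z - 1.45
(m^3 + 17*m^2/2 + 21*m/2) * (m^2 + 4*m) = m^5 + 25*m^4/2 + 89*m^3/2 + 42*m^2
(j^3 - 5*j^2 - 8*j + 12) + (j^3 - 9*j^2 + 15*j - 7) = 2*j^3 - 14*j^2 + 7*j + 5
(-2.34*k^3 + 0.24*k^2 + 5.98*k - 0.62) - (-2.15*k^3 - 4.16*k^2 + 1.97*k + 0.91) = -0.19*k^3 + 4.4*k^2 + 4.01*k - 1.53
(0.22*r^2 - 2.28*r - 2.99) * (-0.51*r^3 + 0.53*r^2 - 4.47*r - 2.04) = -0.1122*r^5 + 1.2794*r^4 - 0.6669*r^3 + 8.1581*r^2 + 18.0165*r + 6.0996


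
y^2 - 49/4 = (y - 7/2)*(y + 7/2)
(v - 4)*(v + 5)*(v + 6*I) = v^3 + v^2 + 6*I*v^2 - 20*v + 6*I*v - 120*I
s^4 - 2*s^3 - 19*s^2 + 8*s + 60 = (s - 5)*(s - 2)*(s + 2)*(s + 3)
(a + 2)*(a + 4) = a^2 + 6*a + 8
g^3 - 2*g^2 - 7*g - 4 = (g - 4)*(g + 1)^2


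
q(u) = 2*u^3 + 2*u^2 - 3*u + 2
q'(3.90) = 103.86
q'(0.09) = -2.59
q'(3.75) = 96.38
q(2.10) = 23.04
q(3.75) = 124.34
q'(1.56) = 17.84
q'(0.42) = -0.26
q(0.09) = 1.75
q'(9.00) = 519.00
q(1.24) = 5.17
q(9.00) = 1595.00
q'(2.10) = 31.86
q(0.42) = 1.24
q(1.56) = 9.78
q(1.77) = 14.05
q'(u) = 6*u^2 + 4*u - 3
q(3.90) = 139.36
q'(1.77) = 22.88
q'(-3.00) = 39.00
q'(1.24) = 11.19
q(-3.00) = -25.00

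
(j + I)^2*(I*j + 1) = I*j^3 - j^2 + I*j - 1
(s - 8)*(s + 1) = s^2 - 7*s - 8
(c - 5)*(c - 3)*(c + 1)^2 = c^4 - 6*c^3 + 22*c + 15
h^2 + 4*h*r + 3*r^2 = (h + r)*(h + 3*r)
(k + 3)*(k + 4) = k^2 + 7*k + 12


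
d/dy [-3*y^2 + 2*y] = 2 - 6*y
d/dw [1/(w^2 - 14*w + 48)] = 2*(7 - w)/(w^2 - 14*w + 48)^2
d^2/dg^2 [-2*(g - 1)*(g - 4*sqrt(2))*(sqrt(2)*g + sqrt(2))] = -12*sqrt(2)*g + 32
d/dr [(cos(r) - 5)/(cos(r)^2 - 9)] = (cos(r)^2 - 10*cos(r) + 9)*sin(r)/(cos(r)^2 - 9)^2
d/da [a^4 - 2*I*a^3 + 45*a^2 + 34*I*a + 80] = 4*a^3 - 6*I*a^2 + 90*a + 34*I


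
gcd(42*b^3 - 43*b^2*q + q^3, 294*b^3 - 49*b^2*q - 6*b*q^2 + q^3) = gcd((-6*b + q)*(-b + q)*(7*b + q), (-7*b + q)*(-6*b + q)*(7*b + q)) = -42*b^2 + b*q + q^2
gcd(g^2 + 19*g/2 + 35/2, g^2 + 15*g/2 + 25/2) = g + 5/2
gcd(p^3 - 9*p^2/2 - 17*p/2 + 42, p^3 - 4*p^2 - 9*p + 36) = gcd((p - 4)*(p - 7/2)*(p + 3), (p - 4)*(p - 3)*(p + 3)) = p^2 - p - 12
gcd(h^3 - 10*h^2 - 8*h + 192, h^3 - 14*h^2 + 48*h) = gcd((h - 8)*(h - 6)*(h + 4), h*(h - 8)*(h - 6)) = h^2 - 14*h + 48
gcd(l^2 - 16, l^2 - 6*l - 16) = 1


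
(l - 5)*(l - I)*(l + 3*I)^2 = l^4 - 5*l^3 + 5*I*l^3 - 3*l^2 - 25*I*l^2 + 15*l + 9*I*l - 45*I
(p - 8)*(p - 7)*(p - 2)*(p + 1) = p^4 - 16*p^3 + 69*p^2 - 26*p - 112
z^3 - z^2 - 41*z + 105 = (z - 5)*(z - 3)*(z + 7)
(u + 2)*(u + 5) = u^2 + 7*u + 10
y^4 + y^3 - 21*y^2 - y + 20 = (y - 4)*(y - 1)*(y + 1)*(y + 5)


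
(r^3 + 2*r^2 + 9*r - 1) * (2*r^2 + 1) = 2*r^5 + 4*r^4 + 19*r^3 + 9*r - 1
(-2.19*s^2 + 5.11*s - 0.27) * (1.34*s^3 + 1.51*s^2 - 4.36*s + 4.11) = -2.9346*s^5 + 3.5405*s^4 + 16.9027*s^3 - 31.6882*s^2 + 22.1793*s - 1.1097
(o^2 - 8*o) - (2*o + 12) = o^2 - 10*o - 12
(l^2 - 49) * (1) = l^2 - 49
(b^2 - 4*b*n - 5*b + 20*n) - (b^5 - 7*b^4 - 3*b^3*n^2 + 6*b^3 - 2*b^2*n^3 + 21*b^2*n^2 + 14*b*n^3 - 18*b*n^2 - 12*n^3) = -b^5 + 7*b^4 + 3*b^3*n^2 - 6*b^3 + 2*b^2*n^3 - 21*b^2*n^2 + b^2 - 14*b*n^3 + 18*b*n^2 - 4*b*n - 5*b + 12*n^3 + 20*n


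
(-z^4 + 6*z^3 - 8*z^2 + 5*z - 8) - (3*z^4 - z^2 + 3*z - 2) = -4*z^4 + 6*z^3 - 7*z^2 + 2*z - 6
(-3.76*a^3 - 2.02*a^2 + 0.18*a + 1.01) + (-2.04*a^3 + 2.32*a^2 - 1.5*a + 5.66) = -5.8*a^3 + 0.3*a^2 - 1.32*a + 6.67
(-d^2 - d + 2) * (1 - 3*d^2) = 3*d^4 + 3*d^3 - 7*d^2 - d + 2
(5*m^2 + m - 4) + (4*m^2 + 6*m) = 9*m^2 + 7*m - 4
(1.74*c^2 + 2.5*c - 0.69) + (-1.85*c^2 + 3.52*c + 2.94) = -0.11*c^2 + 6.02*c + 2.25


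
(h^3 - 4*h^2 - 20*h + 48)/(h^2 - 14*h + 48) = (h^2 + 2*h - 8)/(h - 8)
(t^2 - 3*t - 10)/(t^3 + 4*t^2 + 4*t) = (t - 5)/(t*(t + 2))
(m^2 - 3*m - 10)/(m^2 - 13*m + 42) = (m^2 - 3*m - 10)/(m^2 - 13*m + 42)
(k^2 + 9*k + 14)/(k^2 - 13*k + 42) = (k^2 + 9*k + 14)/(k^2 - 13*k + 42)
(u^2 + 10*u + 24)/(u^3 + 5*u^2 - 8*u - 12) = (u + 4)/(u^2 - u - 2)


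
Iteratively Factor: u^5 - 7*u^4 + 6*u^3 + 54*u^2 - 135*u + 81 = (u + 3)*(u^4 - 10*u^3 + 36*u^2 - 54*u + 27) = (u - 3)*(u + 3)*(u^3 - 7*u^2 + 15*u - 9) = (u - 3)^2*(u + 3)*(u^2 - 4*u + 3) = (u - 3)^2*(u - 1)*(u + 3)*(u - 3)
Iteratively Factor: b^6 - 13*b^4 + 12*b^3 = (b)*(b^5 - 13*b^3 + 12*b^2) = b*(b - 1)*(b^4 + b^3 - 12*b^2) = b*(b - 1)*(b + 4)*(b^3 - 3*b^2) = b^2*(b - 1)*(b + 4)*(b^2 - 3*b) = b^3*(b - 1)*(b + 4)*(b - 3)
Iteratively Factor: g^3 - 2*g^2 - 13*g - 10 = (g - 5)*(g^2 + 3*g + 2) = (g - 5)*(g + 2)*(g + 1)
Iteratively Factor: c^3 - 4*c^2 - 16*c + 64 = (c - 4)*(c^2 - 16) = (c - 4)*(c + 4)*(c - 4)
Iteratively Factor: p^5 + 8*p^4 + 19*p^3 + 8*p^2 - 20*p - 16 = (p + 4)*(p^4 + 4*p^3 + 3*p^2 - 4*p - 4) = (p - 1)*(p + 4)*(p^3 + 5*p^2 + 8*p + 4) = (p - 1)*(p + 2)*(p + 4)*(p^2 + 3*p + 2) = (p - 1)*(p + 2)^2*(p + 4)*(p + 1)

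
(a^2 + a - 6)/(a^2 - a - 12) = (a - 2)/(a - 4)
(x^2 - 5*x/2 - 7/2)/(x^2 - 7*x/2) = (x + 1)/x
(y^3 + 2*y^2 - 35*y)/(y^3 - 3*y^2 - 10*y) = (y + 7)/(y + 2)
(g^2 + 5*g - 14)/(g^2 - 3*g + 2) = (g + 7)/(g - 1)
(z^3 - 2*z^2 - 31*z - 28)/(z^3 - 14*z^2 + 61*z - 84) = (z^2 + 5*z + 4)/(z^2 - 7*z + 12)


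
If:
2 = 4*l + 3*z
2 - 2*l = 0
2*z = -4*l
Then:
No Solution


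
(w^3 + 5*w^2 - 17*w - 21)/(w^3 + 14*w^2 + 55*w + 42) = (w - 3)/(w + 6)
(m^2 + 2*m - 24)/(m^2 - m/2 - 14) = 2*(m + 6)/(2*m + 7)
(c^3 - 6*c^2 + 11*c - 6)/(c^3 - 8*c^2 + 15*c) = (c^2 - 3*c + 2)/(c*(c - 5))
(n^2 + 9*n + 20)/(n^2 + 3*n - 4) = (n + 5)/(n - 1)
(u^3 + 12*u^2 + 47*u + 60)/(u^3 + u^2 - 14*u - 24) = (u^2 + 9*u + 20)/(u^2 - 2*u - 8)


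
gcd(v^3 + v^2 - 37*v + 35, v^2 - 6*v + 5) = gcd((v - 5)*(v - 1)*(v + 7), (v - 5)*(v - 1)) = v^2 - 6*v + 5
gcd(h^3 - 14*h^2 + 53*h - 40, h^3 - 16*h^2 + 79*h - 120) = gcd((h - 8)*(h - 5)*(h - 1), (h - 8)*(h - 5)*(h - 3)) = h^2 - 13*h + 40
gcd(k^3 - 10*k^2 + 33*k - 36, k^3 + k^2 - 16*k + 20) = 1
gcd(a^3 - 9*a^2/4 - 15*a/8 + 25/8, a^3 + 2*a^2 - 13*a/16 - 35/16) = a^2 + a/4 - 5/4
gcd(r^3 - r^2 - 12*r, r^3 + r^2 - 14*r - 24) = r^2 - r - 12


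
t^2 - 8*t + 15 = (t - 5)*(t - 3)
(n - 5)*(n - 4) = n^2 - 9*n + 20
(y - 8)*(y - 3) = y^2 - 11*y + 24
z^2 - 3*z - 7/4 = (z - 7/2)*(z + 1/2)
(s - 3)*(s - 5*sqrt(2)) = s^2 - 5*sqrt(2)*s - 3*s + 15*sqrt(2)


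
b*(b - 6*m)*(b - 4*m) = b^3 - 10*b^2*m + 24*b*m^2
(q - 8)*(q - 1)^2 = q^3 - 10*q^2 + 17*q - 8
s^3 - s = s*(s - 1)*(s + 1)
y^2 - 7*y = y*(y - 7)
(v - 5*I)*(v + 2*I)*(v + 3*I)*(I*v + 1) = I*v^4 + v^3 + 19*I*v^2 - 11*v + 30*I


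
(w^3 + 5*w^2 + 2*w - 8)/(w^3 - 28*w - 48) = (w - 1)/(w - 6)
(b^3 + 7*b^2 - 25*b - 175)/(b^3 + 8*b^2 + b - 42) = (b^2 - 25)/(b^2 + b - 6)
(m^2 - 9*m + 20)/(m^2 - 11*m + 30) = (m - 4)/(m - 6)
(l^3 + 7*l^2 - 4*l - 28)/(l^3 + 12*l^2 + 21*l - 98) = (l + 2)/(l + 7)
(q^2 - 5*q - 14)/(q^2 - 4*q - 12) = (q - 7)/(q - 6)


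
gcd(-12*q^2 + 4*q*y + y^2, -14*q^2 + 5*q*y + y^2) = -2*q + y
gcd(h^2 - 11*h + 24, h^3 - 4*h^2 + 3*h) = h - 3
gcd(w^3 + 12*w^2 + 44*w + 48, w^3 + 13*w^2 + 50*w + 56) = w^2 + 6*w + 8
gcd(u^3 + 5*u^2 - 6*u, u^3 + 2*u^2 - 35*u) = u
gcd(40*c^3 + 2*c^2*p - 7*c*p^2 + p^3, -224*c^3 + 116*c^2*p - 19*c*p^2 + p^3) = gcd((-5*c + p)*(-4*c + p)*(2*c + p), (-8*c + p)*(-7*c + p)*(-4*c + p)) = -4*c + p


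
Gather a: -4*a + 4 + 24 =28 - 4*a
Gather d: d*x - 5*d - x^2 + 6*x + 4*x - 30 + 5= d*(x - 5) - x^2 + 10*x - 25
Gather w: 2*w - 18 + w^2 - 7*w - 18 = w^2 - 5*w - 36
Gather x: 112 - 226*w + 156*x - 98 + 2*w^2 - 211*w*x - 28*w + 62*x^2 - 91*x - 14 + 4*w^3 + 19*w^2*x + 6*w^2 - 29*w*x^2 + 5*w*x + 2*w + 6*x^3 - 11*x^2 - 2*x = 4*w^3 + 8*w^2 - 252*w + 6*x^3 + x^2*(51 - 29*w) + x*(19*w^2 - 206*w + 63)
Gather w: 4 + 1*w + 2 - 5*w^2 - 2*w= -5*w^2 - w + 6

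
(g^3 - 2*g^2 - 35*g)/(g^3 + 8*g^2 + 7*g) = (g^2 - 2*g - 35)/(g^2 + 8*g + 7)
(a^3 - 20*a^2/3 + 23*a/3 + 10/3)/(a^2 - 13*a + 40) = (3*a^2 - 5*a - 2)/(3*(a - 8))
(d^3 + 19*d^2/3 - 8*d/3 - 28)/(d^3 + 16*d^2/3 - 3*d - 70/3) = (d + 6)/(d + 5)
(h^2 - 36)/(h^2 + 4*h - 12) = (h - 6)/(h - 2)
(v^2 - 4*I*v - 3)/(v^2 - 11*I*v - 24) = (v - I)/(v - 8*I)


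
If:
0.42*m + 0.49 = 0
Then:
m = -1.17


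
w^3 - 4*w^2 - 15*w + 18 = (w - 6)*(w - 1)*(w + 3)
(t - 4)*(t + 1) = t^2 - 3*t - 4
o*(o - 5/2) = o^2 - 5*o/2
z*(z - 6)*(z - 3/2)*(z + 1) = z^4 - 13*z^3/2 + 3*z^2/2 + 9*z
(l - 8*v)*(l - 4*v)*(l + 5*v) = l^3 - 7*l^2*v - 28*l*v^2 + 160*v^3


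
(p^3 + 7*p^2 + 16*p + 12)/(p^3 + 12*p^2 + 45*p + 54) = (p^2 + 4*p + 4)/(p^2 + 9*p + 18)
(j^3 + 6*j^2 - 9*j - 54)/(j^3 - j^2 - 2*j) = (-j^3 - 6*j^2 + 9*j + 54)/(j*(-j^2 + j + 2))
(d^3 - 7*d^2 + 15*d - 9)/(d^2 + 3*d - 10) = (d^3 - 7*d^2 + 15*d - 9)/(d^2 + 3*d - 10)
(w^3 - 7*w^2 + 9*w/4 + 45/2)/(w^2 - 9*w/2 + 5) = (w^2 - 9*w/2 - 9)/(w - 2)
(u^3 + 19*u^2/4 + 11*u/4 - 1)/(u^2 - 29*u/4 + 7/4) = (u^2 + 5*u + 4)/(u - 7)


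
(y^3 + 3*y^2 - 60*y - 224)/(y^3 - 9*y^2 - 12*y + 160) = (y + 7)/(y - 5)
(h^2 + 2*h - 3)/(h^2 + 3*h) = (h - 1)/h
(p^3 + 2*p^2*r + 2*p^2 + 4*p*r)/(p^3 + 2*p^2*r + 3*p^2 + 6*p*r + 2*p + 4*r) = p/(p + 1)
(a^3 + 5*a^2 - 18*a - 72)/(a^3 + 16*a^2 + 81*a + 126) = (a - 4)/(a + 7)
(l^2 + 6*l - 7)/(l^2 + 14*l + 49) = (l - 1)/(l + 7)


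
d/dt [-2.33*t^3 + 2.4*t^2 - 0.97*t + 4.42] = -6.99*t^2 + 4.8*t - 0.97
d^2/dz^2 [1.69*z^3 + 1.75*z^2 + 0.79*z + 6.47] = 10.14*z + 3.5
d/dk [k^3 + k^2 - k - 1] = 3*k^2 + 2*k - 1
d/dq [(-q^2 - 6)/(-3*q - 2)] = (3*q^2 + 4*q - 18)/(9*q^2 + 12*q + 4)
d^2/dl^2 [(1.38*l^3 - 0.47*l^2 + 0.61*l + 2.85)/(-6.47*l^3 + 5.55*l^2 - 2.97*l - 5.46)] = (-2.27373675443232e-13*l^7 - 59.758214*l^6 + 5.89675799999986*l^5 - 769.404636*l^4 + 1298.358078*l^3 - 645.542532*l^2 + 528.196842*l - 175.199562)/(270.840023*l^9 - 696.983985*l^8 + 970.857144*l^7 - 125.161803*l^6 - 730.698516*l^5 + 987.189849*l^4 + 64.841769*l^3 - 351.876798*l^2 + 265.621356*l + 162.771336)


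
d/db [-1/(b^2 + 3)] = 2*b/(b^2 + 3)^2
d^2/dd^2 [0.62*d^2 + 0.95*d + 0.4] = 1.24000000000000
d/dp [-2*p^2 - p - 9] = -4*p - 1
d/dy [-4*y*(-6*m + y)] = 24*m - 8*y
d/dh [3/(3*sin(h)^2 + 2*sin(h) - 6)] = -6*(3*sin(h) + 1)*cos(h)/(3*sin(h)^2 + 2*sin(h) - 6)^2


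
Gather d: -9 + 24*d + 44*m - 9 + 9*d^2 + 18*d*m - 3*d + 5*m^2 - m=9*d^2 + d*(18*m + 21) + 5*m^2 + 43*m - 18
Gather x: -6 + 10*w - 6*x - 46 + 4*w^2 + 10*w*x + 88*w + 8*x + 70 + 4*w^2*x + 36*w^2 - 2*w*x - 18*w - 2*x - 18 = 40*w^2 + 80*w + x*(4*w^2 + 8*w)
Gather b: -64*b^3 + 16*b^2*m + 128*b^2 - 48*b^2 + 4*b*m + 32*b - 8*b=-64*b^3 + b^2*(16*m + 80) + b*(4*m + 24)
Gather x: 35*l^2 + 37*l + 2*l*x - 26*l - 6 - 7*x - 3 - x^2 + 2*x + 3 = 35*l^2 + 11*l - x^2 + x*(2*l - 5) - 6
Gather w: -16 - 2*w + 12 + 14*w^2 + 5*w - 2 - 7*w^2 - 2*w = 7*w^2 + w - 6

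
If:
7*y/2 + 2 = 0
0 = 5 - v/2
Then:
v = 10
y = -4/7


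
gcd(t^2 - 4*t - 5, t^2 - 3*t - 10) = t - 5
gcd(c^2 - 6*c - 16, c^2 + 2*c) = c + 2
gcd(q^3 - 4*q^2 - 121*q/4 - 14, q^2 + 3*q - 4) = 1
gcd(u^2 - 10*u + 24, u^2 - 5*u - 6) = u - 6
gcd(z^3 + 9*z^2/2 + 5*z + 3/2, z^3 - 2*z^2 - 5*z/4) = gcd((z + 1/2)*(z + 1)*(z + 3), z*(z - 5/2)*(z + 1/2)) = z + 1/2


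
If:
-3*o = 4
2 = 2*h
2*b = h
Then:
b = 1/2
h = 1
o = -4/3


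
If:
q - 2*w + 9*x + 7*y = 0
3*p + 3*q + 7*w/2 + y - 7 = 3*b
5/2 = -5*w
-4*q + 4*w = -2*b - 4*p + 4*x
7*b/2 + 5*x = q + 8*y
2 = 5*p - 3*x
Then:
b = -5637/1012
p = 1153/1012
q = -6837/2024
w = -1/2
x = 1247/1012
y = -229/184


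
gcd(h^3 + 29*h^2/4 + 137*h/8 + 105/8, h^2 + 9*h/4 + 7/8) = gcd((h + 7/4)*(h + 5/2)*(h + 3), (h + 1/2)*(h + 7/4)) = h + 7/4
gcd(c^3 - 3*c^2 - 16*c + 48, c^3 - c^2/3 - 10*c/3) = 1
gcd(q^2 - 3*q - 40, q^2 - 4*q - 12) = 1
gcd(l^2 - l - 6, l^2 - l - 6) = l^2 - l - 6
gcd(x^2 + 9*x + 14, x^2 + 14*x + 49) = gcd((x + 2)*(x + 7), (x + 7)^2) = x + 7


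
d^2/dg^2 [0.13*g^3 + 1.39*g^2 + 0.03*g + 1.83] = 0.78*g + 2.78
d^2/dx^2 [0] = 0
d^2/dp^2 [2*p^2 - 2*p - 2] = 4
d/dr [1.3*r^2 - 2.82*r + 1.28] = 2.6*r - 2.82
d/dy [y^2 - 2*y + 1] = 2*y - 2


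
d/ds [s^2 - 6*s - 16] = 2*s - 6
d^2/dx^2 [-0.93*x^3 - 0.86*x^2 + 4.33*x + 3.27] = -5.58*x - 1.72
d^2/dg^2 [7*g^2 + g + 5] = 14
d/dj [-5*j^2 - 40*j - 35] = -10*j - 40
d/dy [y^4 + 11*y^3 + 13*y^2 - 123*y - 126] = 4*y^3 + 33*y^2 + 26*y - 123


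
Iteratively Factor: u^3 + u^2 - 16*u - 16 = (u + 1)*(u^2 - 16) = (u + 1)*(u + 4)*(u - 4)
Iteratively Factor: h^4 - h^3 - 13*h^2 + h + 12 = (h + 3)*(h^3 - 4*h^2 - h + 4) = (h + 1)*(h + 3)*(h^2 - 5*h + 4) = (h - 1)*(h + 1)*(h + 3)*(h - 4)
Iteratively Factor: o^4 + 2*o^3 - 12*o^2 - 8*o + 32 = (o - 2)*(o^3 + 4*o^2 - 4*o - 16) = (o - 2)*(o + 4)*(o^2 - 4) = (o - 2)^2*(o + 4)*(o + 2)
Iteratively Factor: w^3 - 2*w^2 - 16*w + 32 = (w + 4)*(w^2 - 6*w + 8) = (w - 4)*(w + 4)*(w - 2)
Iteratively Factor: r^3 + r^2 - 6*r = (r - 2)*(r^2 + 3*r) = (r - 2)*(r + 3)*(r)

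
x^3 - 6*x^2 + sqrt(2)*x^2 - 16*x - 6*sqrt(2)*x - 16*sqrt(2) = (x - 8)*(x + 2)*(x + sqrt(2))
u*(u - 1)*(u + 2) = u^3 + u^2 - 2*u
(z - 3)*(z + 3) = z^2 - 9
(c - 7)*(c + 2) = c^2 - 5*c - 14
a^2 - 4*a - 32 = (a - 8)*(a + 4)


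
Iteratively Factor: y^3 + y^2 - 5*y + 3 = (y - 1)*(y^2 + 2*y - 3) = (y - 1)^2*(y + 3)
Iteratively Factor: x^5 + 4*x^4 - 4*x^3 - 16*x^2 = (x)*(x^4 + 4*x^3 - 4*x^2 - 16*x) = x*(x + 2)*(x^3 + 2*x^2 - 8*x) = x*(x + 2)*(x + 4)*(x^2 - 2*x) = x*(x - 2)*(x + 2)*(x + 4)*(x)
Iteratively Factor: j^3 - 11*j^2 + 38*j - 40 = (j - 4)*(j^2 - 7*j + 10) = (j - 5)*(j - 4)*(j - 2)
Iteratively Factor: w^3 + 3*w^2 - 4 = (w + 2)*(w^2 + w - 2) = (w + 2)^2*(w - 1)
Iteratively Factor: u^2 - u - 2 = (u + 1)*(u - 2)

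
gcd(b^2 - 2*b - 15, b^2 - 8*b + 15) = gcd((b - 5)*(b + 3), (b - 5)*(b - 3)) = b - 5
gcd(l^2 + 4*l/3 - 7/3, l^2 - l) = l - 1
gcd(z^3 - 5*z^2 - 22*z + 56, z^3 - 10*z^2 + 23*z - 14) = z^2 - 9*z + 14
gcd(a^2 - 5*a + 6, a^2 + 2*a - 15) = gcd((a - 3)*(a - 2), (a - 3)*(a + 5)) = a - 3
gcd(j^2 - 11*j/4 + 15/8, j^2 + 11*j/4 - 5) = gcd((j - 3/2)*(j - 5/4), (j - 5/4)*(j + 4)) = j - 5/4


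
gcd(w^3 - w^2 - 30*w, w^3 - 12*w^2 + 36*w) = w^2 - 6*w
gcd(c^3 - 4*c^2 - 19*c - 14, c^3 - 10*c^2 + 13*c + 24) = c + 1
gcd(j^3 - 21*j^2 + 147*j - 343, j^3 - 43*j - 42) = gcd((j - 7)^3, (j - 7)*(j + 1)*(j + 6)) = j - 7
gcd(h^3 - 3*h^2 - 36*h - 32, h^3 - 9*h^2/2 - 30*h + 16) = h^2 - 4*h - 32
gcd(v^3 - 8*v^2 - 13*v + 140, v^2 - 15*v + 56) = v - 7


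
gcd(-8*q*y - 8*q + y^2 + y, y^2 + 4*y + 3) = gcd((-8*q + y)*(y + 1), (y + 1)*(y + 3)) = y + 1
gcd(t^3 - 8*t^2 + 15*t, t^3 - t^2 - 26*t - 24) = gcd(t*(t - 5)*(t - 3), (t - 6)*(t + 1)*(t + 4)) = 1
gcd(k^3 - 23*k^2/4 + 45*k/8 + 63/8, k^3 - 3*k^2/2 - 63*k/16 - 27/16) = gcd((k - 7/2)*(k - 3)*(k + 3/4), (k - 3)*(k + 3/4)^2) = k^2 - 9*k/4 - 9/4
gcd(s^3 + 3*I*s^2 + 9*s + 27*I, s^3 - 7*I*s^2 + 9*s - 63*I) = s^2 + 9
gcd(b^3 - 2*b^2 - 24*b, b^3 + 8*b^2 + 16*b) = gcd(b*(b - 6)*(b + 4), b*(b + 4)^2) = b^2 + 4*b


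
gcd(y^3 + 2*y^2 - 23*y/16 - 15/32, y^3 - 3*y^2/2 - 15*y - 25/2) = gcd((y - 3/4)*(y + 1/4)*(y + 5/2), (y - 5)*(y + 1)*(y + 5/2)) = y + 5/2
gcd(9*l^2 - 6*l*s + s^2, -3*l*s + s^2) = -3*l + s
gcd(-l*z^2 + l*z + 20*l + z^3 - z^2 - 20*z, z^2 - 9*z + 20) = z - 5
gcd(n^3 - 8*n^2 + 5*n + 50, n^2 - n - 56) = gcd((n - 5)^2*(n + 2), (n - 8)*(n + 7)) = 1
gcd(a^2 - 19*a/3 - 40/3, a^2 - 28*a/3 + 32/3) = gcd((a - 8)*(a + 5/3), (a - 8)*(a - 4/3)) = a - 8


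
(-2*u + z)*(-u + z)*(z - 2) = 2*u^2*z - 4*u^2 - 3*u*z^2 + 6*u*z + z^3 - 2*z^2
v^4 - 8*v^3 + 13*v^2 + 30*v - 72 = (v - 4)*(v - 3)^2*(v + 2)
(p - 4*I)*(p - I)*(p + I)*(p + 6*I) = p^4 + 2*I*p^3 + 25*p^2 + 2*I*p + 24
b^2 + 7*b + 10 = (b + 2)*(b + 5)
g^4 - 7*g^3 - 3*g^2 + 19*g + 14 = (g - 7)*(g - 2)*(g + 1)^2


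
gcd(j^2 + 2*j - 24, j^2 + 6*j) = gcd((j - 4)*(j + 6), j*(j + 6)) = j + 6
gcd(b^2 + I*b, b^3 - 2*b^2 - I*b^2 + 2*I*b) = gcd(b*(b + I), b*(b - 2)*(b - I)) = b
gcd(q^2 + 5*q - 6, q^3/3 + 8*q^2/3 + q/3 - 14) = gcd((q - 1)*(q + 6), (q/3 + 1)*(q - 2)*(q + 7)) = 1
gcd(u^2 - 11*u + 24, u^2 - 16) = 1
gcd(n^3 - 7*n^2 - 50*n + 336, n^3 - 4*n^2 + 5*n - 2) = 1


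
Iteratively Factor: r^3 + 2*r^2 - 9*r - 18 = (r + 2)*(r^2 - 9) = (r - 3)*(r + 2)*(r + 3)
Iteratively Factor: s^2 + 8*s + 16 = (s + 4)*(s + 4)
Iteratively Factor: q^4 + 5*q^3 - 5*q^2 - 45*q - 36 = (q + 4)*(q^3 + q^2 - 9*q - 9) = (q + 3)*(q + 4)*(q^2 - 2*q - 3) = (q - 3)*(q + 3)*(q + 4)*(q + 1)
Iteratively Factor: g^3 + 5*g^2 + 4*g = (g)*(g^2 + 5*g + 4) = g*(g + 4)*(g + 1)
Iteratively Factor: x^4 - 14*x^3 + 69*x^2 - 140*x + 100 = (x - 2)*(x^3 - 12*x^2 + 45*x - 50) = (x - 5)*(x - 2)*(x^2 - 7*x + 10) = (x - 5)*(x - 2)^2*(x - 5)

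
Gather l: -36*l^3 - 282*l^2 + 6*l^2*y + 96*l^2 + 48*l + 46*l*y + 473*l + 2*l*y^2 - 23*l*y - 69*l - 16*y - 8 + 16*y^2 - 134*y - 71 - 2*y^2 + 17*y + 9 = -36*l^3 + l^2*(6*y - 186) + l*(2*y^2 + 23*y + 452) + 14*y^2 - 133*y - 70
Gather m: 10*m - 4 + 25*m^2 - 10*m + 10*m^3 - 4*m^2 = 10*m^3 + 21*m^2 - 4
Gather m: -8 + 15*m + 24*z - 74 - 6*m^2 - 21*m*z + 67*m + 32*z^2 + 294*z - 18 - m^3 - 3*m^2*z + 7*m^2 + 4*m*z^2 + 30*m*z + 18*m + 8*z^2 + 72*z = -m^3 + m^2*(1 - 3*z) + m*(4*z^2 + 9*z + 100) + 40*z^2 + 390*z - 100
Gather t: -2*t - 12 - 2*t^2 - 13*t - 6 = -2*t^2 - 15*t - 18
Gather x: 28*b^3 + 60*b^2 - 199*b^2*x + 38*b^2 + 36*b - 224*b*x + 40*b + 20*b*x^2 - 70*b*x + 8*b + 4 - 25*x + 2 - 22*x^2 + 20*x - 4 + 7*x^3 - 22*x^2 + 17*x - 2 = 28*b^3 + 98*b^2 + 84*b + 7*x^3 + x^2*(20*b - 44) + x*(-199*b^2 - 294*b + 12)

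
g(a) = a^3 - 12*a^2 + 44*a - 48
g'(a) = 3*a^2 - 24*a + 44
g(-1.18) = -118.27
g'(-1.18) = 76.50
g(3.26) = 2.55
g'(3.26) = -2.36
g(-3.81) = -445.14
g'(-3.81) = 178.99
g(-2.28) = -222.55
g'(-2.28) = 114.32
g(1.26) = -9.61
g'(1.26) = 18.52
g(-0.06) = -50.68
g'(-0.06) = 45.45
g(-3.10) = -329.51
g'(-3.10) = 147.23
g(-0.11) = -52.99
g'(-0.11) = 46.68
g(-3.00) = -315.00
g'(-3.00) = 143.00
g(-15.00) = -6783.00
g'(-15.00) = 1079.00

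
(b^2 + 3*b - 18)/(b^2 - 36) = (b - 3)/(b - 6)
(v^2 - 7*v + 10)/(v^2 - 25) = (v - 2)/(v + 5)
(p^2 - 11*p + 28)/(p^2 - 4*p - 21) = (p - 4)/(p + 3)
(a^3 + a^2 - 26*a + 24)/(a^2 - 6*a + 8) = (a^2 + 5*a - 6)/(a - 2)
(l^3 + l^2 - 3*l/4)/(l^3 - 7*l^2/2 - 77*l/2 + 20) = l*(2*l + 3)/(2*(l^2 - 3*l - 40))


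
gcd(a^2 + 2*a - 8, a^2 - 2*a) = a - 2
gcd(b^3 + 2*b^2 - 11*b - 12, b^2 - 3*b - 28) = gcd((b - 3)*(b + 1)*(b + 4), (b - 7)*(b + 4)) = b + 4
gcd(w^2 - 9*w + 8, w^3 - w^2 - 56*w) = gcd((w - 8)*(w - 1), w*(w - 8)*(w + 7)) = w - 8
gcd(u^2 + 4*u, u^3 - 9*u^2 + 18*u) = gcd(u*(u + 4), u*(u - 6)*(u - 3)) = u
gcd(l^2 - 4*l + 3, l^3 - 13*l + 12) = l^2 - 4*l + 3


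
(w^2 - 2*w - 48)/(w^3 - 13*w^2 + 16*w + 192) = (w + 6)/(w^2 - 5*w - 24)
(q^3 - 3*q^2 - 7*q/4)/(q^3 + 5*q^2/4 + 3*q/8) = 2*(2*q - 7)/(4*q + 3)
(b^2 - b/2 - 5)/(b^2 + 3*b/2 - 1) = (2*b - 5)/(2*b - 1)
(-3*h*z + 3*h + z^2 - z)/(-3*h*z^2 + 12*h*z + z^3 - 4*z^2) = (z - 1)/(z*(z - 4))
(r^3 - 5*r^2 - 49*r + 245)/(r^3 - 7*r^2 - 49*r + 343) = (r - 5)/(r - 7)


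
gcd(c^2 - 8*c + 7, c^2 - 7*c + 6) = c - 1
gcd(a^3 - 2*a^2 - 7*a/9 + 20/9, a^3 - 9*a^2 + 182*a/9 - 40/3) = a^2 - 3*a + 20/9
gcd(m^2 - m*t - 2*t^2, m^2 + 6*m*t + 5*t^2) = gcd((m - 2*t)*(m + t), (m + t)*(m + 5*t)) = m + t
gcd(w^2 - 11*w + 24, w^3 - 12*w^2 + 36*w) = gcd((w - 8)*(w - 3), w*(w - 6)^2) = 1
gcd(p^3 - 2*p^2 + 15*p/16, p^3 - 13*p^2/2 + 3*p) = p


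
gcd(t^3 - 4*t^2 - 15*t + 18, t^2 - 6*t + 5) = t - 1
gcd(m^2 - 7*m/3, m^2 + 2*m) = m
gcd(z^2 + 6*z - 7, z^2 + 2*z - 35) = z + 7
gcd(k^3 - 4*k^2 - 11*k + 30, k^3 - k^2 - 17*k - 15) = k^2 - 2*k - 15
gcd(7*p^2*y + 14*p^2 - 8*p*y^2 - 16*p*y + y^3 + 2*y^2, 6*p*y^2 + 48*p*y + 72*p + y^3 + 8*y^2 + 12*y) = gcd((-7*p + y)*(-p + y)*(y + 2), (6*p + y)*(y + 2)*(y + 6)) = y + 2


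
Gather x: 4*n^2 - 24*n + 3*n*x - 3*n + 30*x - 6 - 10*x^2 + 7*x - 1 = 4*n^2 - 27*n - 10*x^2 + x*(3*n + 37) - 7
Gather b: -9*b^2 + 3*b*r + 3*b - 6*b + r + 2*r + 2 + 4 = -9*b^2 + b*(3*r - 3) + 3*r + 6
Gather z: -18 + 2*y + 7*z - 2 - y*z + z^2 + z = 2*y + z^2 + z*(8 - y) - 20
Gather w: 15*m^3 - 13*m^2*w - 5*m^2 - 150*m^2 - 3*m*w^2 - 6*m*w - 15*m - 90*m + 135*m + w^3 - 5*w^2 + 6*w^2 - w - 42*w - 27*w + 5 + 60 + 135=15*m^3 - 155*m^2 + 30*m + w^3 + w^2*(1 - 3*m) + w*(-13*m^2 - 6*m - 70) + 200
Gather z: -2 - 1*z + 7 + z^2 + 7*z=z^2 + 6*z + 5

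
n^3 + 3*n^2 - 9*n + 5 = (n - 1)^2*(n + 5)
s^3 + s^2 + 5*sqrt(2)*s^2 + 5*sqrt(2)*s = s*(s + 1)*(s + 5*sqrt(2))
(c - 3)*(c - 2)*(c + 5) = c^3 - 19*c + 30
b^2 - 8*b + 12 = (b - 6)*(b - 2)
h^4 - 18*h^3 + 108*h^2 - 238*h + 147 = (h - 7)^2*(h - 3)*(h - 1)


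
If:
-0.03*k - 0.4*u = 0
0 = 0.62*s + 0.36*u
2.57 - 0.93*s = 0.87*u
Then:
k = -103.84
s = -4.52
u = 7.79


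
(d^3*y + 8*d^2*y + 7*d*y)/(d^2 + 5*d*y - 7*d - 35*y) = d*y*(d^2 + 8*d + 7)/(d^2 + 5*d*y - 7*d - 35*y)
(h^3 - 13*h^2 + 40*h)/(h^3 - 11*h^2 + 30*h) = (h - 8)/(h - 6)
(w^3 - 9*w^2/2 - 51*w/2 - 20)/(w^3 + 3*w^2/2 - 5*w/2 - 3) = (2*w^2 - 11*w - 40)/(2*w^2 + w - 6)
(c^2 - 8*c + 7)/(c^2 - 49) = (c - 1)/(c + 7)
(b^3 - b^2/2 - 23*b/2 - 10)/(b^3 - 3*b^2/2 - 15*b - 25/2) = (b - 4)/(b - 5)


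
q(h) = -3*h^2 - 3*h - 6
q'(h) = -6*h - 3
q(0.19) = -6.68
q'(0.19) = -4.14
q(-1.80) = -10.32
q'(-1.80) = 7.80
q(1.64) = -18.99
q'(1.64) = -12.84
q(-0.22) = -5.49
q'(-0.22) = -1.68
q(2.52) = -32.61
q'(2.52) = -18.12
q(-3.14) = -26.16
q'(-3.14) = 15.84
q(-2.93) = -22.96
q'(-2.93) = 14.58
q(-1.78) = -10.17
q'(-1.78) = 7.68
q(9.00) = -276.00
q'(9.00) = -57.00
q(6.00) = -132.00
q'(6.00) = -39.00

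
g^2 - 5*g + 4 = (g - 4)*(g - 1)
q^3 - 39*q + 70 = (q - 5)*(q - 2)*(q + 7)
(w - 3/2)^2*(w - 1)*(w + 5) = w^4 + w^3 - 59*w^2/4 + 24*w - 45/4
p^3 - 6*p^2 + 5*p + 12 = (p - 4)*(p - 3)*(p + 1)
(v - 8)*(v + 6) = v^2 - 2*v - 48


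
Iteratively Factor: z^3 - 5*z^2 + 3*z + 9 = (z - 3)*(z^2 - 2*z - 3) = (z - 3)^2*(z + 1)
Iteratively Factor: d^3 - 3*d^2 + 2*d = (d - 2)*(d^2 - d) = (d - 2)*(d - 1)*(d)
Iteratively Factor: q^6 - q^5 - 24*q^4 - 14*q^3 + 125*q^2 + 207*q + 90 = (q + 3)*(q^5 - 4*q^4 - 12*q^3 + 22*q^2 + 59*q + 30) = (q - 3)*(q + 3)*(q^4 - q^3 - 15*q^2 - 23*q - 10) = (q - 5)*(q - 3)*(q + 3)*(q^3 + 4*q^2 + 5*q + 2) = (q - 5)*(q - 3)*(q + 1)*(q + 3)*(q^2 + 3*q + 2) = (q - 5)*(q - 3)*(q + 1)^2*(q + 3)*(q + 2)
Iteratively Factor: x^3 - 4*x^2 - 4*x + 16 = (x + 2)*(x^2 - 6*x + 8) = (x - 2)*(x + 2)*(x - 4)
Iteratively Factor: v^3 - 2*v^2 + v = (v - 1)*(v^2 - v) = v*(v - 1)*(v - 1)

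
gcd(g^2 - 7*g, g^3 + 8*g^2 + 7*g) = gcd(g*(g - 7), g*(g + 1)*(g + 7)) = g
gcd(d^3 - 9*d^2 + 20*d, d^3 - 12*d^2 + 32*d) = d^2 - 4*d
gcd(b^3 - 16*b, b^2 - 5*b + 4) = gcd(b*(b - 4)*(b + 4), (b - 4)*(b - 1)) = b - 4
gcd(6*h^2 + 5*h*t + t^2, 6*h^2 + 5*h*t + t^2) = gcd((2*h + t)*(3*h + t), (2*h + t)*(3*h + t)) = 6*h^2 + 5*h*t + t^2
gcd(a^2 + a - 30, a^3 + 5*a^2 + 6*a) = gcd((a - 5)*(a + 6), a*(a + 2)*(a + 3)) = 1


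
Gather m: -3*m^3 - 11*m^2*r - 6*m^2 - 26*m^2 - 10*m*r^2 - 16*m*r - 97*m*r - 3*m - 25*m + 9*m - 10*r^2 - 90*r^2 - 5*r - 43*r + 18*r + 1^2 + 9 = -3*m^3 + m^2*(-11*r - 32) + m*(-10*r^2 - 113*r - 19) - 100*r^2 - 30*r + 10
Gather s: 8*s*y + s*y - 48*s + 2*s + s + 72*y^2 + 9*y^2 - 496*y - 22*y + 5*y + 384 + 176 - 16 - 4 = s*(9*y - 45) + 81*y^2 - 513*y + 540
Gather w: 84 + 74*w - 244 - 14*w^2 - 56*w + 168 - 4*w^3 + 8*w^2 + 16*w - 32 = -4*w^3 - 6*w^2 + 34*w - 24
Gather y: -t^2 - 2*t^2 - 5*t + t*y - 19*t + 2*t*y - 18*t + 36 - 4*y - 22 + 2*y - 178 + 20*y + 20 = -3*t^2 - 42*t + y*(3*t + 18) - 144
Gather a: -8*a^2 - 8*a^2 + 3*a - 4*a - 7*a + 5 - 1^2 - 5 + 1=-16*a^2 - 8*a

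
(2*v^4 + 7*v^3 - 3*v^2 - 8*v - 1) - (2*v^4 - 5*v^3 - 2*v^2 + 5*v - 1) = 12*v^3 - v^2 - 13*v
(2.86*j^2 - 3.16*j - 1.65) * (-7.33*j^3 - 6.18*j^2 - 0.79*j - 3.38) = -20.9638*j^5 + 5.488*j^4 + 29.3639*j^3 + 3.0266*j^2 + 11.9843*j + 5.577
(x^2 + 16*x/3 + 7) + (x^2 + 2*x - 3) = 2*x^2 + 22*x/3 + 4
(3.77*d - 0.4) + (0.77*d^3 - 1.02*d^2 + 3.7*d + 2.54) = 0.77*d^3 - 1.02*d^2 + 7.47*d + 2.14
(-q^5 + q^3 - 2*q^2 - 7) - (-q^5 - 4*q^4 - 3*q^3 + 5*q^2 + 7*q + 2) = 4*q^4 + 4*q^3 - 7*q^2 - 7*q - 9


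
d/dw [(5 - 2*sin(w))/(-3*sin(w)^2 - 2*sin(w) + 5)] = 6*(5 - sin(w))*sin(w)*cos(w)/((sin(w) - 1)^2*(3*sin(w) + 5)^2)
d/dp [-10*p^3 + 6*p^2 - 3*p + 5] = -30*p^2 + 12*p - 3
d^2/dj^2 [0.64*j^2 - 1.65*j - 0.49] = 1.28000000000000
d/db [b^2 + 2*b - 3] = 2*b + 2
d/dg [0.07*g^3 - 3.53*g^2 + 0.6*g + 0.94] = 0.21*g^2 - 7.06*g + 0.6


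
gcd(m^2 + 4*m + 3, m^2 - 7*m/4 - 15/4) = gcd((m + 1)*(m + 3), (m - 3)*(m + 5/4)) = 1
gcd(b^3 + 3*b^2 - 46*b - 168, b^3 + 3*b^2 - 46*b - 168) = b^3 + 3*b^2 - 46*b - 168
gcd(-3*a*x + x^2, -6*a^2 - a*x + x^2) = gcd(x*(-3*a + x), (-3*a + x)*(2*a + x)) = -3*a + x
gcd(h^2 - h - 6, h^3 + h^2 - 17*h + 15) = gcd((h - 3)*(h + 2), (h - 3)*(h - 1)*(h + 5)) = h - 3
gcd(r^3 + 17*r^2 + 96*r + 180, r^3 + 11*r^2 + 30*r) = r^2 + 11*r + 30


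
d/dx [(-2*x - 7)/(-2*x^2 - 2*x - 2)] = (x^2 + x - (2*x + 1)*(2*x + 7)/2 + 1)/(x^2 + x + 1)^2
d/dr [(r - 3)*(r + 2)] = 2*r - 1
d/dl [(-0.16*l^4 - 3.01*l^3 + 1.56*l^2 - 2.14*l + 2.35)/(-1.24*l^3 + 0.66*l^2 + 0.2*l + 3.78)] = (0.1984*l^6 - 0.2112*l^5 - 0.148200000000001*l^4 - 8.9304*l^3 - 23.667*l^2 + 8.6916*l - 8.5592)/(1.5376*l^6 - 1.6368*l^5 - 0.0604*l^4 - 9.1104*l^3 + 5.0296*l^2 + 1.512*l + 14.2884)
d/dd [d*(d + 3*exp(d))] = d*(3*exp(d) + 1) + d + 3*exp(d)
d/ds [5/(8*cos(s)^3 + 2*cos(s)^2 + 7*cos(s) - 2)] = 5*(24*cos(s)^2 + 4*cos(s) + 7)*sin(s)/(13*cos(s) + cos(2*s) + 2*cos(3*s) - 1)^2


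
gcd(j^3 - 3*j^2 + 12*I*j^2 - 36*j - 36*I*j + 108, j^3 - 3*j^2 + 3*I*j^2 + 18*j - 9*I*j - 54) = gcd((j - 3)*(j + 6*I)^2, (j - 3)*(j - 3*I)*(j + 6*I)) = j^2 + j*(-3 + 6*I) - 18*I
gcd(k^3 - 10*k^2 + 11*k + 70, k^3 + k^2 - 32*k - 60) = k + 2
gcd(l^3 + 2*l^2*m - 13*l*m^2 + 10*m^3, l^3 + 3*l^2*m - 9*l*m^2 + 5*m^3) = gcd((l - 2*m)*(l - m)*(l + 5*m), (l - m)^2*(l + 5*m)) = l^2 + 4*l*m - 5*m^2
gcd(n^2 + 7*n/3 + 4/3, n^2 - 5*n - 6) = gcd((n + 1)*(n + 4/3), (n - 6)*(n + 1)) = n + 1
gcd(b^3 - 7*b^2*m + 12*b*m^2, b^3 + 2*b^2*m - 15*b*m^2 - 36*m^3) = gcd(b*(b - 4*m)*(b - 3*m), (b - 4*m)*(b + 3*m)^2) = b - 4*m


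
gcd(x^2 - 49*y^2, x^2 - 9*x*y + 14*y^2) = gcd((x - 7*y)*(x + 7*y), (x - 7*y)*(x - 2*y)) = x - 7*y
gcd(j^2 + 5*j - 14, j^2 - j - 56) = j + 7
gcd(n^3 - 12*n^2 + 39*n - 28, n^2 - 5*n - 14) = n - 7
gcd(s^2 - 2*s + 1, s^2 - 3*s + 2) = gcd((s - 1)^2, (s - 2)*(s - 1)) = s - 1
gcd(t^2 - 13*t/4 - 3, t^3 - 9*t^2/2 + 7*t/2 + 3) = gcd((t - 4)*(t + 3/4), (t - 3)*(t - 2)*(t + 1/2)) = 1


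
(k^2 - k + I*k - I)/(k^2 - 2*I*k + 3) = (k - 1)/(k - 3*I)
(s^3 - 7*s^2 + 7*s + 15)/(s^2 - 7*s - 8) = (s^2 - 8*s + 15)/(s - 8)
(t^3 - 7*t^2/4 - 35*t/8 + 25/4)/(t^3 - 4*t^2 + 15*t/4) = (4*t^2 + 3*t - 10)/(2*t*(2*t - 3))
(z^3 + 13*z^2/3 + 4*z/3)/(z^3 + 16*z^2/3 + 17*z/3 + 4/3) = z/(z + 1)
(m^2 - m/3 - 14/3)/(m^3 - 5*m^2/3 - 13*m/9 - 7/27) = 9*(m + 2)/(9*m^2 + 6*m + 1)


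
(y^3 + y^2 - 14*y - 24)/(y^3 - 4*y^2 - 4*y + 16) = (y + 3)/(y - 2)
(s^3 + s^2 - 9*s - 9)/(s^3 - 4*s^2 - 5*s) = (s^2 - 9)/(s*(s - 5))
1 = 1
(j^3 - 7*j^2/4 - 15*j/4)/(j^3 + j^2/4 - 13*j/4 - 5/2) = j*(j - 3)/(j^2 - j - 2)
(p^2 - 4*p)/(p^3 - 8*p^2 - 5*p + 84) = p/(p^2 - 4*p - 21)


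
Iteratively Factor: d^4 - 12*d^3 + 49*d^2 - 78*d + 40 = (d - 2)*(d^3 - 10*d^2 + 29*d - 20) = (d - 2)*(d - 1)*(d^2 - 9*d + 20) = (d - 4)*(d - 2)*(d - 1)*(d - 5)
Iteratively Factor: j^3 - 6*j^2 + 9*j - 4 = (j - 4)*(j^2 - 2*j + 1) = (j - 4)*(j - 1)*(j - 1)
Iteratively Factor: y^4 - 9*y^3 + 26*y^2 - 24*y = (y - 2)*(y^3 - 7*y^2 + 12*y) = y*(y - 2)*(y^2 - 7*y + 12) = y*(y - 4)*(y - 2)*(y - 3)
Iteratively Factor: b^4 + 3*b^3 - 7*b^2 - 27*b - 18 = (b + 3)*(b^3 - 7*b - 6) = (b + 2)*(b + 3)*(b^2 - 2*b - 3) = (b + 1)*(b + 2)*(b + 3)*(b - 3)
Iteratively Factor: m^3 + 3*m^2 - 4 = (m - 1)*(m^2 + 4*m + 4) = (m - 1)*(m + 2)*(m + 2)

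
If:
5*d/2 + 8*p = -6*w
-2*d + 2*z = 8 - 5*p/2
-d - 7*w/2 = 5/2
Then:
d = 448*z/503 - 1492/503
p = 416/503 - 44*z/503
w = 67/503 - 128*z/503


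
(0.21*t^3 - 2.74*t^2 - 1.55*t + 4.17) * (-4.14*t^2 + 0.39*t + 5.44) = -0.8694*t^5 + 11.4255*t^4 + 6.4908*t^3 - 32.7739*t^2 - 6.8057*t + 22.6848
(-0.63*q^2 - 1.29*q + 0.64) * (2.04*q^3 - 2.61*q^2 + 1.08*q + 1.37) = -1.2852*q^5 - 0.9873*q^4 + 3.9921*q^3 - 3.9267*q^2 - 1.0761*q + 0.8768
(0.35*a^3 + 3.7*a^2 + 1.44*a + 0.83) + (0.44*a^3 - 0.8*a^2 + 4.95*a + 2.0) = 0.79*a^3 + 2.9*a^2 + 6.39*a + 2.83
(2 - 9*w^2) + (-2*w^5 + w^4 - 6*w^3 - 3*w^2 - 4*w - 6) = -2*w^5 + w^4 - 6*w^3 - 12*w^2 - 4*w - 4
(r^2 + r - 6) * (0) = 0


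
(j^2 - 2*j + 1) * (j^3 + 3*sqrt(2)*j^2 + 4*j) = j^5 - 2*j^4 + 3*sqrt(2)*j^4 - 6*sqrt(2)*j^3 + 5*j^3 - 8*j^2 + 3*sqrt(2)*j^2 + 4*j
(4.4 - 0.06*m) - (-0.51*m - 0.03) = 0.45*m + 4.43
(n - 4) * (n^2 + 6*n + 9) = n^3 + 2*n^2 - 15*n - 36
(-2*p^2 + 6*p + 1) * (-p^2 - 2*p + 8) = 2*p^4 - 2*p^3 - 29*p^2 + 46*p + 8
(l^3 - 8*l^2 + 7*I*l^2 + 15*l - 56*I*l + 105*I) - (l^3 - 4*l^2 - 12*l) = -4*l^2 + 7*I*l^2 + 27*l - 56*I*l + 105*I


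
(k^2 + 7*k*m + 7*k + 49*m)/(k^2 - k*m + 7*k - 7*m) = (k + 7*m)/(k - m)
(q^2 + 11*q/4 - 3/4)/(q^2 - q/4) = (q + 3)/q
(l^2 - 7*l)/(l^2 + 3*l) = (l - 7)/(l + 3)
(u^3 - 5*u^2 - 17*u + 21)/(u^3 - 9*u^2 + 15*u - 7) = (u + 3)/(u - 1)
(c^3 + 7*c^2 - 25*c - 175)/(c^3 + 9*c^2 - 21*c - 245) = (c + 5)/(c + 7)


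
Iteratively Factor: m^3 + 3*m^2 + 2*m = (m + 2)*(m^2 + m) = (m + 1)*(m + 2)*(m)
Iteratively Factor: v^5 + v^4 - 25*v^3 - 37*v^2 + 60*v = (v + 4)*(v^4 - 3*v^3 - 13*v^2 + 15*v) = v*(v + 4)*(v^3 - 3*v^2 - 13*v + 15) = v*(v - 1)*(v + 4)*(v^2 - 2*v - 15) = v*(v - 1)*(v + 3)*(v + 4)*(v - 5)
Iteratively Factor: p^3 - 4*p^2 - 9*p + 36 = (p - 3)*(p^2 - p - 12) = (p - 3)*(p + 3)*(p - 4)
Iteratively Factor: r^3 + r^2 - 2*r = (r + 2)*(r^2 - r) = (r - 1)*(r + 2)*(r)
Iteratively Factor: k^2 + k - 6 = (k - 2)*(k + 3)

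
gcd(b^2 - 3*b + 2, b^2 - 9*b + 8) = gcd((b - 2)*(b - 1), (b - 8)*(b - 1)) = b - 1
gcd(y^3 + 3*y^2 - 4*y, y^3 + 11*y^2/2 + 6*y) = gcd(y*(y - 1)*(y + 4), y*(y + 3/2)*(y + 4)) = y^2 + 4*y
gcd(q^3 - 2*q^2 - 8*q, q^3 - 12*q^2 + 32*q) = q^2 - 4*q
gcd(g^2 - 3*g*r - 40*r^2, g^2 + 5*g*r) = g + 5*r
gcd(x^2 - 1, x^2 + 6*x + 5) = x + 1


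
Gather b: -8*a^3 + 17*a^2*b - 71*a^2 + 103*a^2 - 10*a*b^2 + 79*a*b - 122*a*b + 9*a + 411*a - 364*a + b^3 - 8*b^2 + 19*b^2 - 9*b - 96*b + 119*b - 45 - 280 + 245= -8*a^3 + 32*a^2 + 56*a + b^3 + b^2*(11 - 10*a) + b*(17*a^2 - 43*a + 14) - 80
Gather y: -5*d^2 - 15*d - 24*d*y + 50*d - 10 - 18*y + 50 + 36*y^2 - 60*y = -5*d^2 + 35*d + 36*y^2 + y*(-24*d - 78) + 40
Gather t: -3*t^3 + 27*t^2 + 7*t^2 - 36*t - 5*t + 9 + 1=-3*t^3 + 34*t^2 - 41*t + 10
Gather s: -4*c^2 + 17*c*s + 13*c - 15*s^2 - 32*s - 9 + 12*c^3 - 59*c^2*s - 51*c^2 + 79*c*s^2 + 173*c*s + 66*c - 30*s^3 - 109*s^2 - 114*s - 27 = 12*c^3 - 55*c^2 + 79*c - 30*s^3 + s^2*(79*c - 124) + s*(-59*c^2 + 190*c - 146) - 36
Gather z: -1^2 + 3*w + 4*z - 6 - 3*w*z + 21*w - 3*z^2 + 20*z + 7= 24*w - 3*z^2 + z*(24 - 3*w)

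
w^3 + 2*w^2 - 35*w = w*(w - 5)*(w + 7)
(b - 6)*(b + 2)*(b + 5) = b^3 + b^2 - 32*b - 60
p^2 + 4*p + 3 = (p + 1)*(p + 3)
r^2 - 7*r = r*(r - 7)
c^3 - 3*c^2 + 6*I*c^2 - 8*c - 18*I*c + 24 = (c - 3)*(c + 2*I)*(c + 4*I)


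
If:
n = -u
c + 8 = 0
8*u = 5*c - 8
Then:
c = -8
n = 6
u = -6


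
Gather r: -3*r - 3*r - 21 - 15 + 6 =-6*r - 30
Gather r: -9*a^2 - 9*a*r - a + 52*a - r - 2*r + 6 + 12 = -9*a^2 + 51*a + r*(-9*a - 3) + 18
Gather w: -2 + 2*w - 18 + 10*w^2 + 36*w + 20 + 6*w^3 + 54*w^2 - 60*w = 6*w^3 + 64*w^2 - 22*w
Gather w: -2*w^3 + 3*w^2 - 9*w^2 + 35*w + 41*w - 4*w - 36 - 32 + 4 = -2*w^3 - 6*w^2 + 72*w - 64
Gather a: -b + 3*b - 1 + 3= 2*b + 2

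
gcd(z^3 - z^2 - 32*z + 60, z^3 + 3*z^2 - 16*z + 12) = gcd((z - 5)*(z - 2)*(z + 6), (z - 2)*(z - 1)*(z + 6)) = z^2 + 4*z - 12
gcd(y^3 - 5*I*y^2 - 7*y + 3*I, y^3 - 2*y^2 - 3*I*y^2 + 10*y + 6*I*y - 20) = 1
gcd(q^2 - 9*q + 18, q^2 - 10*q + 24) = q - 6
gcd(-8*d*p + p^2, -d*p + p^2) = p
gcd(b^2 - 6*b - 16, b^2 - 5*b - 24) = b - 8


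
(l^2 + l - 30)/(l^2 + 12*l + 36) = (l - 5)/(l + 6)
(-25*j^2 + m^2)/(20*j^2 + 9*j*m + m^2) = (-5*j + m)/(4*j + m)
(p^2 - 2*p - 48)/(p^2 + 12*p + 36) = (p - 8)/(p + 6)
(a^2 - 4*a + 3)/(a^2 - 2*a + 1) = (a - 3)/(a - 1)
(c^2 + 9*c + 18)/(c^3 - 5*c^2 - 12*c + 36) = (c + 6)/(c^2 - 8*c + 12)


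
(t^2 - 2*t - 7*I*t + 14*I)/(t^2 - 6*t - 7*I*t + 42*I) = (t - 2)/(t - 6)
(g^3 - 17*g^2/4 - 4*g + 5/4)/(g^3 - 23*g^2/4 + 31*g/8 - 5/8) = 2*(g + 1)/(2*g - 1)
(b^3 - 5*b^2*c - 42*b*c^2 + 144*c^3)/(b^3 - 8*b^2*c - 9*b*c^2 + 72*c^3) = (b + 6*c)/(b + 3*c)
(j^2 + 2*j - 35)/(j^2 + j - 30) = (j + 7)/(j + 6)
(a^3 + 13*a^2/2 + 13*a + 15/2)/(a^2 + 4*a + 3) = a + 5/2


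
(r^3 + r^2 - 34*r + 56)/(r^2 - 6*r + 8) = r + 7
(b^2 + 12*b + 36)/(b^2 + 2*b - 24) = (b + 6)/(b - 4)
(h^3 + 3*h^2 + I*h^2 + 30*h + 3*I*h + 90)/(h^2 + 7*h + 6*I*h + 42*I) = (h^2 + h*(3 - 5*I) - 15*I)/(h + 7)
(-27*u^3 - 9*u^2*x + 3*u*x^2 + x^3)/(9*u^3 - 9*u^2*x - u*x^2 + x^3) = (3*u + x)/(-u + x)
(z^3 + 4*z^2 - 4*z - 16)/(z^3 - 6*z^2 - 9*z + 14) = (z^2 + 2*z - 8)/(z^2 - 8*z + 7)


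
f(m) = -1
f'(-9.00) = 0.00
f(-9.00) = -1.00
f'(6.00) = 0.00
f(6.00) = -1.00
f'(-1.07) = 0.00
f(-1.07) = -1.00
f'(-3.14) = 0.00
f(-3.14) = -1.00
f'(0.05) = 0.00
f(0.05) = -1.00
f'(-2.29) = 0.00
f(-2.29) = -1.00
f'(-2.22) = 0.00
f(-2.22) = -1.00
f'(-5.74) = 0.00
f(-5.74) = -1.00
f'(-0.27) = 0.00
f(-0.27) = -1.00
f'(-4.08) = 0.00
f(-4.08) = -1.00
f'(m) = 0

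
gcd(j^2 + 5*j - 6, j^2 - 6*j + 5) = j - 1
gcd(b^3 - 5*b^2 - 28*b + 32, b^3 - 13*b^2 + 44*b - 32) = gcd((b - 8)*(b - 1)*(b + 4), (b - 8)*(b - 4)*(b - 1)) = b^2 - 9*b + 8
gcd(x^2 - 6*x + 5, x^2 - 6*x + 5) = x^2 - 6*x + 5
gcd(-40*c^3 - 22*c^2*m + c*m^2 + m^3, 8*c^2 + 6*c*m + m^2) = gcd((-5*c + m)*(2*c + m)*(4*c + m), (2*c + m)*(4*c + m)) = 8*c^2 + 6*c*m + m^2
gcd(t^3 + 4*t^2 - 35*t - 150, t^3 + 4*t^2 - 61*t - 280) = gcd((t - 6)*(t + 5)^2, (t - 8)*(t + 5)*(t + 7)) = t + 5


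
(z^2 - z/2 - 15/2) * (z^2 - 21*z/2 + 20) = z^4 - 11*z^3 + 71*z^2/4 + 275*z/4 - 150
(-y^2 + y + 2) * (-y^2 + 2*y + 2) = y^4 - 3*y^3 - 2*y^2 + 6*y + 4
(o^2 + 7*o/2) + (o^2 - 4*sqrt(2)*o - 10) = 2*o^2 - 4*sqrt(2)*o + 7*o/2 - 10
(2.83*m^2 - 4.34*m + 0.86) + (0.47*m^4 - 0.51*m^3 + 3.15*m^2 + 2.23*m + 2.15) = 0.47*m^4 - 0.51*m^3 + 5.98*m^2 - 2.11*m + 3.01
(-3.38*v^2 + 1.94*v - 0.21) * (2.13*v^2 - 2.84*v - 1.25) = -7.1994*v^4 + 13.7314*v^3 - 1.7319*v^2 - 1.8286*v + 0.2625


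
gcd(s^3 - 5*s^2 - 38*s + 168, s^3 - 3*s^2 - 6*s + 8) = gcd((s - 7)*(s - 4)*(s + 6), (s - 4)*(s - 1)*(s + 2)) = s - 4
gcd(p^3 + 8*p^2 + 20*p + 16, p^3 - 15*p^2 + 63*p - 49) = 1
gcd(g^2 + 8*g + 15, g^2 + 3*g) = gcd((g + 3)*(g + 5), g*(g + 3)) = g + 3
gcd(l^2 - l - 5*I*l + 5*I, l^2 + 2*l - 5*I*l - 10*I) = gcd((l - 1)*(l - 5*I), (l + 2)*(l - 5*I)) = l - 5*I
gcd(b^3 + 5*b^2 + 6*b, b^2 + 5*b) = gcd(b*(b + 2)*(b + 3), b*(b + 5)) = b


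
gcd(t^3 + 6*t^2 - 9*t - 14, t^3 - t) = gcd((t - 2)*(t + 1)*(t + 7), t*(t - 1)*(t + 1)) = t + 1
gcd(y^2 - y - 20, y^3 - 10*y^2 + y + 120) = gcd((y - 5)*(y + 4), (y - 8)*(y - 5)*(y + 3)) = y - 5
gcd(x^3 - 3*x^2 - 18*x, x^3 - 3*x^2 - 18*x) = x^3 - 3*x^2 - 18*x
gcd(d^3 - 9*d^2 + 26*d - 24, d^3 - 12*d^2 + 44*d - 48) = d^2 - 6*d + 8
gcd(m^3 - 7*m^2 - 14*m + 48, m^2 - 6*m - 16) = m - 8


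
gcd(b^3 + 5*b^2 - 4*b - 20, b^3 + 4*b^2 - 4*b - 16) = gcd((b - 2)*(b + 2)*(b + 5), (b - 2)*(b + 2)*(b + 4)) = b^2 - 4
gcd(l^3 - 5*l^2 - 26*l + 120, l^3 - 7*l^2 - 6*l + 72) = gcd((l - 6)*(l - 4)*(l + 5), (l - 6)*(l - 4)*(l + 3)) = l^2 - 10*l + 24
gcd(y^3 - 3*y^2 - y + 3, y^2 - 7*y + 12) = y - 3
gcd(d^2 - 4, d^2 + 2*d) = d + 2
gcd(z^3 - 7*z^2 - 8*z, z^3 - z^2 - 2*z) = z^2 + z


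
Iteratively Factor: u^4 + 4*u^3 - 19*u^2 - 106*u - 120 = (u + 2)*(u^3 + 2*u^2 - 23*u - 60) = (u + 2)*(u + 3)*(u^2 - u - 20) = (u + 2)*(u + 3)*(u + 4)*(u - 5)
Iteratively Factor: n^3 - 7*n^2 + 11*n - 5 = (n - 1)*(n^2 - 6*n + 5) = (n - 5)*(n - 1)*(n - 1)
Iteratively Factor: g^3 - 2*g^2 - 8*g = (g)*(g^2 - 2*g - 8) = g*(g - 4)*(g + 2)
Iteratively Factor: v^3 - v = (v + 1)*(v^2 - v) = v*(v + 1)*(v - 1)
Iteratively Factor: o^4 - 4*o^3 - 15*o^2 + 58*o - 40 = (o + 4)*(o^3 - 8*o^2 + 17*o - 10) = (o - 2)*(o + 4)*(o^2 - 6*o + 5) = (o - 5)*(o - 2)*(o + 4)*(o - 1)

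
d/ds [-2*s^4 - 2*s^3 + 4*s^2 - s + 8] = -8*s^3 - 6*s^2 + 8*s - 1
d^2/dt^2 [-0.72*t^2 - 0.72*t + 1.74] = -1.44000000000000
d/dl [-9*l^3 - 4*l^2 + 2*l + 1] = -27*l^2 - 8*l + 2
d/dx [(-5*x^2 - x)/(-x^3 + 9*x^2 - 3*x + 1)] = (-5*x^4 - 2*x^3 + 24*x^2 - 10*x - 1)/(x^6 - 18*x^5 + 87*x^4 - 56*x^3 + 27*x^2 - 6*x + 1)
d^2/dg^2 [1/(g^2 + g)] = 2*(-g*(g + 1) + (2*g + 1)^2)/(g^3*(g + 1)^3)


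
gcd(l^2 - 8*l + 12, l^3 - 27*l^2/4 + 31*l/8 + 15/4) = l - 6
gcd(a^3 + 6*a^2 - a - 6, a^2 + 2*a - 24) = a + 6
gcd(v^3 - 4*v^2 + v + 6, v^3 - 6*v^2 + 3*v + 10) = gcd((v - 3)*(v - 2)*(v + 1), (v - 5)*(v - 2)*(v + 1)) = v^2 - v - 2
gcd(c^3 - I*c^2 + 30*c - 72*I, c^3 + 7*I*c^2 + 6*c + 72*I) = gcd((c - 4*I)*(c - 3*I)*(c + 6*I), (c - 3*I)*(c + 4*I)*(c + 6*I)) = c^2 + 3*I*c + 18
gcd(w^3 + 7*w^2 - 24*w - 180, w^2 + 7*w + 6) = w + 6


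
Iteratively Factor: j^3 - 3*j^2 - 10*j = (j + 2)*(j^2 - 5*j) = (j - 5)*(j + 2)*(j)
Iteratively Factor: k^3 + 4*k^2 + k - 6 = (k + 2)*(k^2 + 2*k - 3) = (k - 1)*(k + 2)*(k + 3)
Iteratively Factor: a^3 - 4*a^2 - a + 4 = (a - 4)*(a^2 - 1) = (a - 4)*(a - 1)*(a + 1)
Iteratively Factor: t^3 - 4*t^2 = (t)*(t^2 - 4*t) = t*(t - 4)*(t)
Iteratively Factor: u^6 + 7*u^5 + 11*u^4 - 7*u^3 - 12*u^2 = (u)*(u^5 + 7*u^4 + 11*u^3 - 7*u^2 - 12*u) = u*(u + 1)*(u^4 + 6*u^3 + 5*u^2 - 12*u) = u*(u + 1)*(u + 3)*(u^3 + 3*u^2 - 4*u) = u^2*(u + 1)*(u + 3)*(u^2 + 3*u - 4) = u^2*(u + 1)*(u + 3)*(u + 4)*(u - 1)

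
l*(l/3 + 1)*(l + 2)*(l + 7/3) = l^4/3 + 22*l^3/9 + 53*l^2/9 + 14*l/3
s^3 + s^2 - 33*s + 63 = (s - 3)^2*(s + 7)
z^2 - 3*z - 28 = (z - 7)*(z + 4)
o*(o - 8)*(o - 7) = o^3 - 15*o^2 + 56*o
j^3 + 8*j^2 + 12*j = j*(j + 2)*(j + 6)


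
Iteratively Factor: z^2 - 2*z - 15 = (z - 5)*(z + 3)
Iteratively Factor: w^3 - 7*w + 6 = (w - 2)*(w^2 + 2*w - 3) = (w - 2)*(w - 1)*(w + 3)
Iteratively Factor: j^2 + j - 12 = (j + 4)*(j - 3)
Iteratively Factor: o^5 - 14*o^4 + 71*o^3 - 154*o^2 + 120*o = (o - 3)*(o^4 - 11*o^3 + 38*o^2 - 40*o) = (o - 5)*(o - 3)*(o^3 - 6*o^2 + 8*o) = (o - 5)*(o - 4)*(o - 3)*(o^2 - 2*o) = o*(o - 5)*(o - 4)*(o - 3)*(o - 2)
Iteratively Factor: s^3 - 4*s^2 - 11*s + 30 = (s - 5)*(s^2 + s - 6) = (s - 5)*(s + 3)*(s - 2)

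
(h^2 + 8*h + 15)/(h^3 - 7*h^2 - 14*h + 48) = (h + 5)/(h^2 - 10*h + 16)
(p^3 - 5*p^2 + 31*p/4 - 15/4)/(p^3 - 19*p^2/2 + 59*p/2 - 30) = (2*p^2 - 5*p + 3)/(2*(p^2 - 7*p + 12))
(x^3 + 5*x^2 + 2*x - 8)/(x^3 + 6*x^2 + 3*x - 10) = (x + 4)/(x + 5)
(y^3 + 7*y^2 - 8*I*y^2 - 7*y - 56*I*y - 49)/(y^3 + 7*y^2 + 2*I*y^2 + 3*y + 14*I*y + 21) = (y - 7*I)/(y + 3*I)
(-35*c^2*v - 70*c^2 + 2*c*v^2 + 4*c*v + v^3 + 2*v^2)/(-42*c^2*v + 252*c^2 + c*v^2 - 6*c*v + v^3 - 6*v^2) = (-5*c*v - 10*c + v^2 + 2*v)/(-6*c*v + 36*c + v^2 - 6*v)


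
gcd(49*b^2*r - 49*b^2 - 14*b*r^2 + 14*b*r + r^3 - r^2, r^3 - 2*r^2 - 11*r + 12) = r - 1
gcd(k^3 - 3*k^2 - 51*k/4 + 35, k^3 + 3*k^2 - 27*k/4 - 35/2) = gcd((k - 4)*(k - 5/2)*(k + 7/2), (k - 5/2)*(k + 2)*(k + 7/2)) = k^2 + k - 35/4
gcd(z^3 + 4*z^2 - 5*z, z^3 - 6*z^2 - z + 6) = z - 1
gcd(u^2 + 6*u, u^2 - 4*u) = u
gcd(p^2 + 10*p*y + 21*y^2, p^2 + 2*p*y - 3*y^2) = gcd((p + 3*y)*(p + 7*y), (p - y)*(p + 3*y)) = p + 3*y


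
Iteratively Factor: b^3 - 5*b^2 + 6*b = (b - 3)*(b^2 - 2*b) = (b - 3)*(b - 2)*(b)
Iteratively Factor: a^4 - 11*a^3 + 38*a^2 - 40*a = (a - 2)*(a^3 - 9*a^2 + 20*a) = a*(a - 2)*(a^2 - 9*a + 20) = a*(a - 4)*(a - 2)*(a - 5)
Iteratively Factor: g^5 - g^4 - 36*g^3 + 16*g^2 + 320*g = (g + 4)*(g^4 - 5*g^3 - 16*g^2 + 80*g) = (g + 4)^2*(g^3 - 9*g^2 + 20*g) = (g - 5)*(g + 4)^2*(g^2 - 4*g) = (g - 5)*(g - 4)*(g + 4)^2*(g)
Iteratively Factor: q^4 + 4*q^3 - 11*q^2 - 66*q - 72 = (q + 3)*(q^3 + q^2 - 14*q - 24) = (q - 4)*(q + 3)*(q^2 + 5*q + 6) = (q - 4)*(q + 2)*(q + 3)*(q + 3)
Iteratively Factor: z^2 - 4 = (z + 2)*(z - 2)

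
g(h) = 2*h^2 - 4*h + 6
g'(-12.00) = -52.00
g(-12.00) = 342.00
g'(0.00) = -4.00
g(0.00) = 6.00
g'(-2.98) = -15.92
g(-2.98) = 35.68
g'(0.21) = -3.16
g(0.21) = 5.25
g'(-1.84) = -11.36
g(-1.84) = 20.13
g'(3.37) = 9.48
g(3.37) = 15.23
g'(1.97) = 3.88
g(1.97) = 5.88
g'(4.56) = 14.24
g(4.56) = 29.35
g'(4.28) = 13.12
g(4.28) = 25.52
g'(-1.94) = -11.76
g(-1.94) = 21.29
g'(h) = 4*h - 4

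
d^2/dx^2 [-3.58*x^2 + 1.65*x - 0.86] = -7.16000000000000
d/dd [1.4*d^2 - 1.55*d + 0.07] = 2.8*d - 1.55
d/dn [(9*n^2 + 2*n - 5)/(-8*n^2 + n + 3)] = (25*n^2 - 26*n + 11)/(64*n^4 - 16*n^3 - 47*n^2 + 6*n + 9)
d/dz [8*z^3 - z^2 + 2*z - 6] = 24*z^2 - 2*z + 2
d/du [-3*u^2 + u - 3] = 1 - 6*u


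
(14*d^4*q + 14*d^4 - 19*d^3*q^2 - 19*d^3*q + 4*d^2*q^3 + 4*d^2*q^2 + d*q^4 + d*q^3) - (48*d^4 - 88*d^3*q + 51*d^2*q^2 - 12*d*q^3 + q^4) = 14*d^4*q - 34*d^4 - 19*d^3*q^2 + 69*d^3*q + 4*d^2*q^3 - 47*d^2*q^2 + d*q^4 + 13*d*q^3 - q^4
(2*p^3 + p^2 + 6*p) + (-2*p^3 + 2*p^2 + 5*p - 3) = 3*p^2 + 11*p - 3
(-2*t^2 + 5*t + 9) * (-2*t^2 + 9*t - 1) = 4*t^4 - 28*t^3 + 29*t^2 + 76*t - 9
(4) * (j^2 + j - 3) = 4*j^2 + 4*j - 12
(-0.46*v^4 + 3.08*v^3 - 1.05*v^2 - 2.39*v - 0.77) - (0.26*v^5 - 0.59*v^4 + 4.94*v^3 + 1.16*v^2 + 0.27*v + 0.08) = -0.26*v^5 + 0.13*v^4 - 1.86*v^3 - 2.21*v^2 - 2.66*v - 0.85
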